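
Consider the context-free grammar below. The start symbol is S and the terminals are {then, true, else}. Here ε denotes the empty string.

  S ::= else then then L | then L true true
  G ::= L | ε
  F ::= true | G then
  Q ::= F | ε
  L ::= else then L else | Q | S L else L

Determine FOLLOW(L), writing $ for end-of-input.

{$, else, then, true}

FIRST(S) = {else, then}
FIRST(G) = {ε, else, then, true}  (via L)
FIRST(F) = {else, then, true}  (via G then)
FIRST(Q) = {ε, else, then, true}  (via F)
FIRST(L) = {ε, else, then, true}  (via Q, S L else L)
FOLLOW(S) includes $ since S is the start symbol.
FOLLOW(S): in L::=S L else L, S is followed by L else L with FIRST {else, then, true}. Thus FOLLOW(S) = {$, else, then, true}.
FOLLOW(G): in F::=G then, G is followed by then with FIRST {then}. Thus FOLLOW(G) = {then}.
FOLLOW(L): in S::=else then then L, the suffix after L is empty, so FOLLOW(L) ⊇ FOLLOW(S) = {$, else, then, true}; in S::=then L true true, L is followed by true true with FIRST {true}; in G::=L, the suffix after L is empty, so FOLLOW(L) ⊇ FOLLOW(G) = {then}; in L::=else then L else, L is followed by else with FIRST {else}; in L::=S L else L (occurrence 1), L is followed by else L with FIRST {else}; in L::=S L else L (occurrence 2), the suffix after L is empty (adds nothing new). Thus FOLLOW(L) = {$, else, then, true}.
FOLLOW(Q): in L::=Q, the suffix after Q is empty, so FOLLOW(Q) ⊇ FOLLOW(L) = {$, else, then, true}. Thus FOLLOW(Q) = {$, else, then, true}.
FOLLOW(F): in Q::=F, the suffix after F is empty, so FOLLOW(F) ⊇ FOLLOW(Q) = {$, else, then, true}. Thus FOLLOW(F) = {$, else, then, true}.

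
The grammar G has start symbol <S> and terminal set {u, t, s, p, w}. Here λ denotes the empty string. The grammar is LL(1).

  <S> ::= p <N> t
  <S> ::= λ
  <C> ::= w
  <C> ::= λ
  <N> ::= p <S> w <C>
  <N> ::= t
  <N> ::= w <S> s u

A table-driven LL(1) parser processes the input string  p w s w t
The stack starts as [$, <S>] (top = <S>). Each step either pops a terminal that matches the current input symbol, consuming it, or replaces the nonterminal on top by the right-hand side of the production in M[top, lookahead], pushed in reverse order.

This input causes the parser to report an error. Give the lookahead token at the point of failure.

     Stack          Input        Action
  1  $ <S>          p w s w t $  expand <S> ::= p <N> t
  2  $ t <N> p      p w s w t $  match p
  3  $ t <N>        w s w t $    expand <N> ::= w <S> s u
  4  $ t u s <S> w  w s w t $    match w
  5  $ t u s <S>    s w t $      expand <S> ::= λ
  6  $ t u s        s w t $      match s
  7  $ t u          w t $        error: top is terminal u but lookahead is w

w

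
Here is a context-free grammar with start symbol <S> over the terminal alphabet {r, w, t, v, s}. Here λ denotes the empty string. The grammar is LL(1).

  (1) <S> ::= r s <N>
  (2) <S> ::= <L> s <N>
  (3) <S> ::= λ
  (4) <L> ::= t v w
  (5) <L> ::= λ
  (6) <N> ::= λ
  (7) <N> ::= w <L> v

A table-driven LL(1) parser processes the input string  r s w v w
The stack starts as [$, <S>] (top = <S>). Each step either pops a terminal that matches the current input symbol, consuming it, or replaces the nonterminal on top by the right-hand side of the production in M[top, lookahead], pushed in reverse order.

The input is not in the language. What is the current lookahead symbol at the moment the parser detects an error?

step 1: stack=$ <S>  input=r s w v w $  — expand <S> ::= r s <N>
step 2: stack=$ <N> s r  input=r s w v w $  — match r
step 3: stack=$ <N> s  input=s w v w $  — match s
step 4: stack=$ <N>  input=w v w $  — expand <N> ::= w <L> v
step 5: stack=$ v <L> w  input=w v w $  — match w
step 6: stack=$ v <L>  input=v w $  — expand <L> ::= λ
step 7: stack=$ v  input=v w $  — match v
step 8: stack=$  input=w $  — error: stack empty but input remains

w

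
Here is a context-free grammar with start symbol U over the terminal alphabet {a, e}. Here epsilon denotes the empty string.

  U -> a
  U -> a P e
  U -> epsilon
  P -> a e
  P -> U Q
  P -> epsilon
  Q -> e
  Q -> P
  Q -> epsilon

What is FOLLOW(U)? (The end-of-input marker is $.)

FIRST(U): from U->a we get {a}; from U->a P e we get {a}; from U->epsilon we get {epsilon}. So FIRST(U) = {epsilon, a}.
FIRST(P): from P->a e we get {a}; from P->U Q we get {epsilon, a, e}; from P->epsilon we get {epsilon}. So FIRST(P) = {epsilon, a, e}.
FIRST(Q): from Q->e we get {e}; from Q->P we get {epsilon, a, e}; from Q->epsilon we get {epsilon}. So FIRST(Q) = {epsilon, a, e}.
FOLLOW(U) includes $ since U is the start symbol.
FOLLOW(U): in P->U Q, U is followed by Q with FIRST {epsilon, a, e}; in P->U Q, the suffix after U is nullable, so FOLLOW(U) ⊇ FOLLOW(P) = {e}. Thus FOLLOW(U) = {$, a, e}.
FOLLOW(P): in U->a P e, P is followed by e with FIRST {e}; in Q->P, the suffix after P is empty, so FOLLOW(P) ⊇ FOLLOW(Q) = {e}. Thus FOLLOW(P) = {e}.
FOLLOW(Q): in P->U Q, the suffix after Q is empty, so FOLLOW(Q) ⊇ FOLLOW(P) = {e}. Thus FOLLOW(Q) = {e}.

{$, a, e}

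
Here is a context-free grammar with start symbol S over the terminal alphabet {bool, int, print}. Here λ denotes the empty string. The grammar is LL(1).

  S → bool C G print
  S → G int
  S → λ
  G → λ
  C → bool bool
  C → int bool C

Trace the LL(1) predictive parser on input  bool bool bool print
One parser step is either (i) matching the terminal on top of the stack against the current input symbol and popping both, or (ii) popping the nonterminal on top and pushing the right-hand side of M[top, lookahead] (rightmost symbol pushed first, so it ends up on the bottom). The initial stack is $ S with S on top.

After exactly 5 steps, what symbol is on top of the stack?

G

step 1: stack=$ S  input=bool bool bool print $  — expand S → bool C G print
step 2: stack=$ print G C bool  input=bool bool bool print $  — match bool
step 3: stack=$ print G C  input=bool bool print $  — expand C → bool bool
step 4: stack=$ print G bool bool  input=bool bool print $  — match bool
step 5: stack=$ print G bool  input=bool print $  — match bool
Stack after step 5: $ print G (top = G).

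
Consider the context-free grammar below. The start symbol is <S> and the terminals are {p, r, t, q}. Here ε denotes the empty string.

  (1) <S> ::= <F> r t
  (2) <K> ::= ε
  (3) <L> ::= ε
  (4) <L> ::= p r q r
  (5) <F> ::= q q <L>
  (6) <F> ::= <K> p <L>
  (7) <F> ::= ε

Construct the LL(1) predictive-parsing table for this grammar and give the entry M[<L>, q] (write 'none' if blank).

FIRST(<K>) = {ε}
FIRST(<L>) = {ε, p}
FIRST(<F>) = {ε, p, q}  (via <K> p <L>)
FIRST(<S>) = {p, q, r}  (via <F> r t)
FOLLOW(<S>) includes $ since <S> is the start symbol.
FOLLOW(<F>): in <S>::=<F> r t, <F> is followed by r t with FIRST {r}. Thus FOLLOW(<F>) = {r}.
FOLLOW(<L>): in <F>::=q q <L>, the suffix after <L> is empty, so FOLLOW(<L>) ⊇ FOLLOW(<F>) = {r}; in <F>::=<K> p <L>, the suffix after <L> is empty, so FOLLOW(<L>) ⊇ FOLLOW(<F>) = {r}. Thus FOLLOW(<L>) = {r}.
For <L> ::= ε: FIRST(ε) = {ε}, so it goes in M[<L>, t] for t ∈ {}; since ε ∈ FIRST, also for every t ∈ FOLLOW(<L>) = {r}.
For <L> ::= p r q r: FIRST(p r q r) = {p}, so it goes in M[<L>, t] for t ∈ {p}.
None of these place a production in M[<L>, q].

none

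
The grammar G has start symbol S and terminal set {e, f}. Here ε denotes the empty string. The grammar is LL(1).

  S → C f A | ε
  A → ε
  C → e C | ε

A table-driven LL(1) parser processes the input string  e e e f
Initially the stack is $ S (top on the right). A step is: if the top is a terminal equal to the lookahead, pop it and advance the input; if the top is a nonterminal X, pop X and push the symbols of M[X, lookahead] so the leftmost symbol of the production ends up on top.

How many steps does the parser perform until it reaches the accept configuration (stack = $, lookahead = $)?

      Stack      Input      Action
   1  $ S        e e e f $  expand S → C f A
   2  $ A f C    e e e f $  expand C → e C
   3  $ A f C e  e e e f $  match e
   4  $ A f C    e e f $    expand C → e C
   5  $ A f C e  e e f $    match e
   6  $ A f C    e f $      expand C → e C
   7  $ A f C e  e f $      match e
   8  $ A f C    f $        expand C → ε
   9  $ A f      f $        match f
  10  $ A        $          expand A → ε
Accept reached after 10 steps.

10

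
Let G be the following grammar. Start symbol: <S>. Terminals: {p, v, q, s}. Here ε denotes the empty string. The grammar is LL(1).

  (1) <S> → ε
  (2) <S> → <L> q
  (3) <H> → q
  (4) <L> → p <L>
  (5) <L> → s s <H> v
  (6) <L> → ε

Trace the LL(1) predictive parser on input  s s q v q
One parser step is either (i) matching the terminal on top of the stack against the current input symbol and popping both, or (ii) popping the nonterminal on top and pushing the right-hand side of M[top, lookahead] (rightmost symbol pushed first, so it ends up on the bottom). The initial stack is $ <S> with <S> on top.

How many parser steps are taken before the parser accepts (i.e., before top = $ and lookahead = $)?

8

step 1: stack=$ <S>  input=s s q v q $  — expand <S> → <L> q
step 2: stack=$ q <L>  input=s s q v q $  — expand <L> → s s <H> v
step 3: stack=$ q v <H> s s  input=s s q v q $  — match s
step 4: stack=$ q v <H> s  input=s q v q $  — match s
step 5: stack=$ q v <H>  input=q v q $  — expand <H> → q
step 6: stack=$ q v q  input=q v q $  — match q
step 7: stack=$ q v  input=v q $  — match v
step 8: stack=$ q  input=q $  — match q
Accept reached after 8 steps.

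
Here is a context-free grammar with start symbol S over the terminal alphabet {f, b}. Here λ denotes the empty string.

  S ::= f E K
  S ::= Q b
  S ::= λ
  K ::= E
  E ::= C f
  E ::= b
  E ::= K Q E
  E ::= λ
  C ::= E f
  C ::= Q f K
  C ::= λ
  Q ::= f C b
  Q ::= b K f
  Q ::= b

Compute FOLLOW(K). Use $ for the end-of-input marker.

FIRST(Q) = {b, f}
FIRST(S) = {λ, b, f}  (via Q b)
FIRST(K) = {λ, b, f}  (via E)
FIRST(E) = {λ, b, f}  (via C f, K Q E)
FIRST(C) = {λ, b, f}  (via E f, Q f K)
FOLLOW(S) includes $ since S is the start symbol.
FOLLOW(S): S appears on no right-hand side. Thus FOLLOW(S) = {$}.
FOLLOW(C): in E::=C f, C is followed by f with FIRST {f}; in Q::=f C b, C is followed by b with FIRST {b}. Thus FOLLOW(C) = {b, f}.
FOLLOW(K): in S::=f E K, the suffix after K is empty, so FOLLOW(K) ⊇ FOLLOW(S) = {$}; in E::=K Q E, K is followed by Q E with FIRST {b, f}; in C::=Q f K, the suffix after K is empty, so FOLLOW(K) ⊇ FOLLOW(C) = {b, f}; in Q::=b K f, K is followed by f with FIRST {f}. Thus FOLLOW(K) = {$, b, f}.
FOLLOW(E): in S::=f E K, E is followed by K with FIRST {λ, b, f}; in S::=f E K, the suffix after E is nullable, so FOLLOW(E) ⊇ FOLLOW(S) = {$}; in K::=E, the suffix after E is empty, so FOLLOW(E) ⊇ FOLLOW(K) = {$, b, f}; in E::=K Q E, the suffix after E is empty (adds nothing new); in C::=E f, E is followed by f with FIRST {f}. Thus FOLLOW(E) = {$, b, f}.
FOLLOW(Q): in S::=Q b, Q is followed by b with FIRST {b}; in E::=K Q E, Q is followed by E with FIRST {λ, b, f}; in E::=K Q E, the suffix after Q is nullable, so FOLLOW(Q) ⊇ FOLLOW(E) = {$, b, f}; in C::=Q f K, Q is followed by f K with FIRST {f}. Thus FOLLOW(Q) = {$, b, f}.

{$, b, f}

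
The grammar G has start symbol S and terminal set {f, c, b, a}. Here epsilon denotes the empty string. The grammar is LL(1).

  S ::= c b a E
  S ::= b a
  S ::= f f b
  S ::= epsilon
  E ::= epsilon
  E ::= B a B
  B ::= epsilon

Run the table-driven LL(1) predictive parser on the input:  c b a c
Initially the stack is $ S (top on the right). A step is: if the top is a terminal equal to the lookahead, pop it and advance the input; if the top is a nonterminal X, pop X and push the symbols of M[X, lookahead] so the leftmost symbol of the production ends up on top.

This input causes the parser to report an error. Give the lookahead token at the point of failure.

c

step 1: stack=$ S  input=c b a c $  — expand S ::= c b a E
step 2: stack=$ E a b c  input=c b a c $  — match c
step 3: stack=$ E a b  input=b a c $  — match b
step 4: stack=$ E a  input=a c $  — match a
step 5: stack=$ E  input=c $  — error: M[E, c] is empty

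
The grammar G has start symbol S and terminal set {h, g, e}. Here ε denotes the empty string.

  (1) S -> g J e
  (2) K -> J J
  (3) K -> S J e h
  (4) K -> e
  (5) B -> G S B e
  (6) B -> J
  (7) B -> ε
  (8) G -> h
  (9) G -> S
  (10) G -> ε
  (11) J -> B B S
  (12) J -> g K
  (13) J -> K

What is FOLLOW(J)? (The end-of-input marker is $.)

{e, g, h}

FIRST(S) = {g}
FIRST(G) = {ε, g, h}  (via S)
FIRST(K) = {e, g, h}  (via J J, S J e h)
FIRST(B) = {ε, e, g, h}  (via G S B e, J)
FIRST(J) = {e, g, h}  (via B B S, K)
FOLLOW(S) includes $ since S is the start symbol.
FOLLOW(B): in B->G S B e, B is followed by e with FIRST {e}; in J->B B S (occurrence 1), B is followed by B S with FIRST {e, g, h}; in J->B B S (occurrence 2), B is followed by S with FIRST {g}. Thus FOLLOW(B) = {e, g, h}.
FOLLOW(G): in B->G S B e, G is followed by S B e with FIRST {g}. Thus FOLLOW(G) = {g}.
FOLLOW(S): in K->S J e h, S is followed by J e h with FIRST {e, g, h}; in B->G S B e, S is followed by B e with FIRST {e, g, h}; in G->S, the suffix after S is empty, so FOLLOW(S) ⊇ FOLLOW(G) = {g}; in J->B B S, the suffix after S is empty, so FOLLOW(S) ⊇ FOLLOW(J) = {e, g, h}. Thus FOLLOW(S) = {$, e, g, h}.
FOLLOW(K): in J->g K, the suffix after K is empty, so FOLLOW(K) ⊇ FOLLOW(J) = {e, g, h}; in J->K, the suffix after K is empty, so FOLLOW(K) ⊇ FOLLOW(J) = {e, g, h}. Thus FOLLOW(K) = {e, g, h}.
FOLLOW(J): in S->g J e, J is followed by e with FIRST {e}; in K->J J (occurrence 1), J is followed by J with FIRST {e, g, h}; in K->J J (occurrence 2), the suffix after J is empty, so FOLLOW(J) ⊇ FOLLOW(K) = {e, g, h}; in K->S J e h, J is followed by e h with FIRST {e}; in B->J, the suffix after J is empty, so FOLLOW(J) ⊇ FOLLOW(B) = {e, g, h}. Thus FOLLOW(J) = {e, g, h}.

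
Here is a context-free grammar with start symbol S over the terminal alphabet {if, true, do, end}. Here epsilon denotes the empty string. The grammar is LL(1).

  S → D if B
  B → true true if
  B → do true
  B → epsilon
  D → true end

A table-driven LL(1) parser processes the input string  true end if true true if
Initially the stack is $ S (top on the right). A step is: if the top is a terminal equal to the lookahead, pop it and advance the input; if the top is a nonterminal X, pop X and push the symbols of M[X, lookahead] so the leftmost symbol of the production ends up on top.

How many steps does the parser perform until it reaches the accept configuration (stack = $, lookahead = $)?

     Stack            Input                       Action
  1  $ S              true end if true true if $  expand S → D if B
  2  $ B if D         true end if true true if $  expand D → true end
  3  $ B if end true  true end if true true if $  match true
  4  $ B if end       end if true true if $       match end
  5  $ B if           if true true if $           match if
  6  $ B              true true if $              expand B → true true if
  7  $ if true true   true true if $              match true
  8  $ if true        true if $                   match true
  9  $ if             if $                        match if
Accept reached after 9 steps.

9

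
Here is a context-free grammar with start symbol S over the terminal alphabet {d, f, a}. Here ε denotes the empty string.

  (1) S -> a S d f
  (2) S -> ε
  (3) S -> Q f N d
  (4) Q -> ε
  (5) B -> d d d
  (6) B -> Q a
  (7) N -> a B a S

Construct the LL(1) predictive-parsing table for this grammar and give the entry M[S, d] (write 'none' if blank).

S -> ε

FIRST(Q) = {ε}
FIRST(N) = {a}
FIRST(S) = {ε, a, f}  (via Q f N d)
FIRST(B) = {a, d}  (via Q a)
FOLLOW(S) includes $ since S is the start symbol.
FOLLOW(N): in S->Q f N d, N is followed by d with FIRST {d}. Thus FOLLOW(N) = {d}.
FOLLOW(S): in S->a S d f, S is followed by d f with FIRST {d}; in N->a B a S, the suffix after S is empty, so FOLLOW(S) ⊇ FOLLOW(N) = {d}. Thus FOLLOW(S) = {$, d}.
For S -> a S d f: FIRST(a S d f) = {a}, so it goes in M[S, t] for t ∈ {a}.
For S -> ε: FIRST(ε) = {ε}, so it goes in M[S, t] for t ∈ {}; since ε ∈ FIRST, also for every t ∈ FOLLOW(S) = {$, d}.
For S -> Q f N d: FIRST(Q f N d) = {f}, so it goes in M[S, t] for t ∈ {f}.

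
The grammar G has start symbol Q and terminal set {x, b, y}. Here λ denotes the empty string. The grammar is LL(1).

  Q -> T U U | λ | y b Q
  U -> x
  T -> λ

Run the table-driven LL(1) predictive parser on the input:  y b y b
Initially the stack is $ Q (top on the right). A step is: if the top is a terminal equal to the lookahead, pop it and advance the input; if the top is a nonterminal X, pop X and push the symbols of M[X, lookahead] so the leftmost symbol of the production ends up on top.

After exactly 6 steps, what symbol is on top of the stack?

Q

     Stack    Input      Action
  1  $ Q      y b y b $  expand Q -> y b Q
  2  $ Q b y  y b y b $  match y
  3  $ Q b    b y b $    match b
  4  $ Q      y b $      expand Q -> y b Q
  5  $ Q b y  y b $      match y
  6  $ Q b    b $        match b
Stack after step 6: $ Q (top = Q).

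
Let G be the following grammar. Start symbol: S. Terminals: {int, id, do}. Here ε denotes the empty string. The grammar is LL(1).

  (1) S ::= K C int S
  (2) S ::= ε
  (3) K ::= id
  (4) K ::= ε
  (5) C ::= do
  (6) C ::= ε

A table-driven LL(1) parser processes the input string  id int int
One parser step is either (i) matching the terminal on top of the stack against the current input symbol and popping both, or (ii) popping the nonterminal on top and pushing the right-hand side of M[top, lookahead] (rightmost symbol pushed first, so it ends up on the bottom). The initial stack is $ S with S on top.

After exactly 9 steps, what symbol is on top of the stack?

step 1: stack=$ S  input=id int int $  — expand S ::= K C int S
step 2: stack=$ S int C K  input=id int int $  — expand K ::= id
step 3: stack=$ S int C id  input=id int int $  — match id
step 4: stack=$ S int C  input=int int $  — expand C ::= ε
step 5: stack=$ S int  input=int int $  — match int
step 6: stack=$ S  input=int $  — expand S ::= K C int S
step 7: stack=$ S int C K  input=int $  — expand K ::= ε
step 8: stack=$ S int C  input=int $  — expand C ::= ε
step 9: stack=$ S int  input=int $  — match int
Stack after step 9: $ S (top = S).

S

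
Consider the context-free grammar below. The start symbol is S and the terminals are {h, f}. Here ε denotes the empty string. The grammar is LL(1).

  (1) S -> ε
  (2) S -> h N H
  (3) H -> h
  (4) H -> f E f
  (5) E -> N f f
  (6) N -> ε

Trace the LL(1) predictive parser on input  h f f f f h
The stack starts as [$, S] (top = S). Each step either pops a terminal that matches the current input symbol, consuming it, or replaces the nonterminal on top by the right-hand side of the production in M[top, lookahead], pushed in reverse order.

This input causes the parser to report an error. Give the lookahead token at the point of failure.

      Stack      Input          Action
   1  $ S        h f f f f h $  expand S -> h N H
   2  $ H N h    h f f f f h $  match h
   3  $ H N      f f f f h $    expand N -> ε
   4  $ H        f f f f h $    expand H -> f E f
   5  $ f E f    f f f f h $    match f
   6  $ f E      f f f h $      expand E -> N f f
   7  $ f f f N  f f f h $      expand N -> ε
   8  $ f f f    f f f h $      match f
   9  $ f f      f f h $        match f
  10  $ f        f h $          match f
  11  $          h $            error: stack empty but input remains

h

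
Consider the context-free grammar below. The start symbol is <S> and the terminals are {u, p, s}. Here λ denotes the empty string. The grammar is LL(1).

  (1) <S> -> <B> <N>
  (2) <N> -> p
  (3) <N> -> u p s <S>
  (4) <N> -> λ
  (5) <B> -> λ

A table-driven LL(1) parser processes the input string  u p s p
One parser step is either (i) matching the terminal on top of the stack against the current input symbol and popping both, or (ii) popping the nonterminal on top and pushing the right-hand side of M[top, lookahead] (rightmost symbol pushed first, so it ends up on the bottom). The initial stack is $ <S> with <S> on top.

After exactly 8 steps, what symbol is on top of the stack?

<N>

step 1: stack=$ <S>  input=u p s p $  — expand <S> -> <B> <N>
step 2: stack=$ <N> <B>  input=u p s p $  — expand <B> -> λ
step 3: stack=$ <N>  input=u p s p $  — expand <N> -> u p s <S>
step 4: stack=$ <S> s p u  input=u p s p $  — match u
step 5: stack=$ <S> s p  input=p s p $  — match p
step 6: stack=$ <S> s  input=s p $  — match s
step 7: stack=$ <S>  input=p $  — expand <S> -> <B> <N>
step 8: stack=$ <N> <B>  input=p $  — expand <B> -> λ
Stack after step 8: $ <N> (top = <N>).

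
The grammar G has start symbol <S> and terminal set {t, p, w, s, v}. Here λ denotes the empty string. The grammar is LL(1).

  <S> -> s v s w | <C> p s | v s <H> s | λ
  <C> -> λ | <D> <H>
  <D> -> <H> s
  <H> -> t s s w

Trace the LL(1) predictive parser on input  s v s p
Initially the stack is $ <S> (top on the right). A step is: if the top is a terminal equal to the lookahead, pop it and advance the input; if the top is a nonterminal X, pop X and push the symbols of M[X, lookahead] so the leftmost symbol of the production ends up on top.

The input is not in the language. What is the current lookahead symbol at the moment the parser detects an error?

p

     Stack      Input      Action
  1  $ <S>      s v s p $  expand <S> -> s v s w
  2  $ w s v s  s v s p $  match s
  3  $ w s v    v s p $    match v
  4  $ w s      s p $      match s
  5  $ w        p $        error: top is terminal w but lookahead is p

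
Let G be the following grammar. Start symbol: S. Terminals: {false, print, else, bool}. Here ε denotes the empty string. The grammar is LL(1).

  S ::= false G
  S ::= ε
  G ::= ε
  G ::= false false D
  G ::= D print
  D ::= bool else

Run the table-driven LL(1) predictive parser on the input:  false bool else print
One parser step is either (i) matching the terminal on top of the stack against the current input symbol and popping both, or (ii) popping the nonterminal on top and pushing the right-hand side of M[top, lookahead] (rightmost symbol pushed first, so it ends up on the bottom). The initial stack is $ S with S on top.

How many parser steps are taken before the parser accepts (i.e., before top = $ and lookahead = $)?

7

     Stack              Input                    Action
  1  $ S                false bool else print $  expand S ::= false G
  2  $ G false          false bool else print $  match false
  3  $ G                bool else print $        expand G ::= D print
  4  $ print D          bool else print $        expand D ::= bool else
  5  $ print else bool  bool else print $        match bool
  6  $ print else       else print $             match else
  7  $ print            print $                  match print
Accept reached after 7 steps.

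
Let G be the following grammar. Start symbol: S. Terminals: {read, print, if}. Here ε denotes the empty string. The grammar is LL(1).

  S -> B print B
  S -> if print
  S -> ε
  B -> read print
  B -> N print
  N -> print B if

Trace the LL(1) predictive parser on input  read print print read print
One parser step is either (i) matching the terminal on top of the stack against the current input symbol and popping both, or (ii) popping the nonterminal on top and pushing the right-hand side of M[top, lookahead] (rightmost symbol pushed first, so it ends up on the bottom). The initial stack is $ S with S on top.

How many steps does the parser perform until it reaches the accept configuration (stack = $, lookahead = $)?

     Stack                 Input                          Action
  1  $ S                   read print print read print $  expand S -> B print B
  2  $ B print B           read print print read print $  expand B -> read print
  3  $ B print print read  read print print read print $  match read
  4  $ B print print       print print read print $       match print
  5  $ B print             print read print $             match print
  6  $ B                   read print $                   expand B -> read print
  7  $ print read          read print $                   match read
  8  $ print               print $                        match print
Accept reached after 8 steps.

8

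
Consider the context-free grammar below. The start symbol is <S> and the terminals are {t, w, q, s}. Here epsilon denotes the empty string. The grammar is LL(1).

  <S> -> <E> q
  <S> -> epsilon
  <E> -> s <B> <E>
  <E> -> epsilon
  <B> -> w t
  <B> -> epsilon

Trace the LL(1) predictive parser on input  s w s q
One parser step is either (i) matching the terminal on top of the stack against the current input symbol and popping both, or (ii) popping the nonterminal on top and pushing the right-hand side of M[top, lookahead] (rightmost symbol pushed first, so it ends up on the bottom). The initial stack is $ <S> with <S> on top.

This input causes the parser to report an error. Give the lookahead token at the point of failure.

s

step 1: stack=$ <S>  input=s w s q $  — expand <S> -> <E> q
step 2: stack=$ q <E>  input=s w s q $  — expand <E> -> s <B> <E>
step 3: stack=$ q <E> <B> s  input=s w s q $  — match s
step 4: stack=$ q <E> <B>  input=w s q $  — expand <B> -> w t
step 5: stack=$ q <E> t w  input=w s q $  — match w
step 6: stack=$ q <E> t  input=s q $  — error: top is terminal t but lookahead is s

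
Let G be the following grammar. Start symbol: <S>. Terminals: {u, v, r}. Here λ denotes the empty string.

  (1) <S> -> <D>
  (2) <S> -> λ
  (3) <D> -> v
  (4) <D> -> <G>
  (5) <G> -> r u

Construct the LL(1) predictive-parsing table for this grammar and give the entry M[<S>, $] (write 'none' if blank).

<S> -> λ

FIRST(<G>): from <G>->r u we get {r}. So FIRST(<G>) = {r}.
FIRST(<D>): from <D>->v we get {v}; from <D>-><G> we get {r}. So FIRST(<D>) = {r, v}.
FIRST(<S>): from <S>-><D> we get {r, v}; from <S>->λ we get {λ}. So FIRST(<S>) = {λ, r, v}.
FOLLOW(<S>) includes $ since <S> is the start symbol.
FOLLOW(<S>): <S> appears on no right-hand side. Thus FOLLOW(<S>) = {$}.
For <S> -> <D>: FIRST(<D>) = {r, v}, so it goes in M[<S>, t] for t ∈ {r, v}.
For <S> -> λ: FIRST(λ) = {λ}, so it goes in M[<S>, t] for t ∈ {}; since λ ∈ FIRST, also for every t ∈ FOLLOW(<S>) = {$}.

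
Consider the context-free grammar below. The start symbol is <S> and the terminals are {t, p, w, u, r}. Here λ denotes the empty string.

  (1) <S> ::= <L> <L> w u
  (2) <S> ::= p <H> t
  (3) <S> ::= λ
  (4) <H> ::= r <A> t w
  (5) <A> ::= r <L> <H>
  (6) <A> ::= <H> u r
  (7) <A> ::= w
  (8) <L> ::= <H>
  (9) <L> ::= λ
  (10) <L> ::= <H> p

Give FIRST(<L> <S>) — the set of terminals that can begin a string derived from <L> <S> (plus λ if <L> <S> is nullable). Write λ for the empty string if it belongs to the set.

{λ, p, r, w}

FIRST(<H>): from <H>::=r <A> t w we get {r}. So FIRST(<H>) = {r}.
FIRST(<A>): from <A>::=r <L> <H> we get {r}; from <A>::=<H> u r we get {r}; from <A>::=w we get {w}. So FIRST(<A>) = {r, w}.
FIRST(<L>): from <L>::=<H> we get {r}; from <L>::=λ we get {λ}; from <L>::=<H> p we get {r}. So FIRST(<L>) = {λ, r}.
FIRST(<S>): from <S>::=<L> <L> w u we get {r, w}; from <S>::=p <H> t we get {p}; from <S>::=λ we get {λ}. So FIRST(<S>) = {λ, p, r, w}.
FIRST(<L> <S>): take FIRST of each symbol in turn, carrying on past any symbol whose FIRST contains λ; result {λ, p, r, w}.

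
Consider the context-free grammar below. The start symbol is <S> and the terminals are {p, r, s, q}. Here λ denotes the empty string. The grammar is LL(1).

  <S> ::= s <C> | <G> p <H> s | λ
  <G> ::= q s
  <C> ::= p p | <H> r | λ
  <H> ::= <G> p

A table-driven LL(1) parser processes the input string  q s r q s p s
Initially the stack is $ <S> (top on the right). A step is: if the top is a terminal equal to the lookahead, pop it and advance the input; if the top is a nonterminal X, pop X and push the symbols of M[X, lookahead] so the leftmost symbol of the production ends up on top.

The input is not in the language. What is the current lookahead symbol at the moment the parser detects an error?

r

step 1: stack=$ <S>  input=q s r q s p s $  — expand <S> ::= <G> p <H> s
step 2: stack=$ s <H> p <G>  input=q s r q s p s $  — expand <G> ::= q s
step 3: stack=$ s <H> p s q  input=q s r q s p s $  — match q
step 4: stack=$ s <H> p s  input=s r q s p s $  — match s
step 5: stack=$ s <H> p  input=r q s p s $  — error: top is terminal p but lookahead is r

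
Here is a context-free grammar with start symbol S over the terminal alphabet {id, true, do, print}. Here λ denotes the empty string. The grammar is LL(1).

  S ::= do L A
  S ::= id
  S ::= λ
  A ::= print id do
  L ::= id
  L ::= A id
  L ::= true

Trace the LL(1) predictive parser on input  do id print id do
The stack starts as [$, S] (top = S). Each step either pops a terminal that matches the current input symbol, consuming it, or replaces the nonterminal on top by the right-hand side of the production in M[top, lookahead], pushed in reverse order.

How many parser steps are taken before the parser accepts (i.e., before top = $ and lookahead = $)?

8

step 1: stack=$ S  input=do id print id do $  — expand S ::= do L A
step 2: stack=$ A L do  input=do id print id do $  — match do
step 3: stack=$ A L  input=id print id do $  — expand L ::= id
step 4: stack=$ A id  input=id print id do $  — match id
step 5: stack=$ A  input=print id do $  — expand A ::= print id do
step 6: stack=$ do id print  input=print id do $  — match print
step 7: stack=$ do id  input=id do $  — match id
step 8: stack=$ do  input=do $  — match do
Accept reached after 8 steps.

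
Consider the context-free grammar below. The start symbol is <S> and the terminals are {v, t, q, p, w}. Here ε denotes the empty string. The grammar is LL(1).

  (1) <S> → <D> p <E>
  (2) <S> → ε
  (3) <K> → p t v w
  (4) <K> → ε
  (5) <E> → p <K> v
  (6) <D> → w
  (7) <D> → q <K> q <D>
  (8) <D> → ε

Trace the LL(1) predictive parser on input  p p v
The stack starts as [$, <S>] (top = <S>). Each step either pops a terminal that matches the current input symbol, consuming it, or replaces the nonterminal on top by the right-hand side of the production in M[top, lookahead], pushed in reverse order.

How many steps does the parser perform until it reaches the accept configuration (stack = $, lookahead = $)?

step 1: stack=$ <S>  input=p p v $  — expand <S> → <D> p <E>
step 2: stack=$ <E> p <D>  input=p p v $  — expand <D> → ε
step 3: stack=$ <E> p  input=p p v $  — match p
step 4: stack=$ <E>  input=p v $  — expand <E> → p <K> v
step 5: stack=$ v <K> p  input=p v $  — match p
step 6: stack=$ v <K>  input=v $  — expand <K> → ε
step 7: stack=$ v  input=v $  — match v
Accept reached after 7 steps.

7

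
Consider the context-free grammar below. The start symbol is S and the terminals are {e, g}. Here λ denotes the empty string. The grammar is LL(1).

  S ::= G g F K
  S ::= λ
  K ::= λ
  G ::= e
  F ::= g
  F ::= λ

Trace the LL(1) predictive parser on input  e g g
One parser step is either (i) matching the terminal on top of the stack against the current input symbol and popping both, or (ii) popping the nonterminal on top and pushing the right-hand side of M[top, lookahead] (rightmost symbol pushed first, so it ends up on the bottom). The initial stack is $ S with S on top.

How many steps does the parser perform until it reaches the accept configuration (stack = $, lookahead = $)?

7

     Stack      Input    Action
  1  $ S        e g g $  expand S ::= G g F K
  2  $ K F g G  e g g $  expand G ::= e
  3  $ K F g e  e g g $  match e
  4  $ K F g    g g $    match g
  5  $ K F      g $      expand F ::= g
  6  $ K g      g $      match g
  7  $ K        $        expand K ::= λ
Accept reached after 7 steps.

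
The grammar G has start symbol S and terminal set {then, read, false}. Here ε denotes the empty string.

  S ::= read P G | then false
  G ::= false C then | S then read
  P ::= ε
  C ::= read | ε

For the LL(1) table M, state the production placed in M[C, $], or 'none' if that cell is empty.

FIRST(S): from S::=read P G we get {read}; from S::=then false we get {then}. So FIRST(S) = {read, then}.
FIRST(P): from P::=ε we get {ε}. So FIRST(P) = {ε}.
FIRST(C): from C::=read we get {read}; from C::=ε we get {ε}. So FIRST(C) = {ε, read}.
FIRST(G): from G::=false C then we get {false}; from G::=S then read we get {read, then}. So FIRST(G) = {false, read, then}.
FOLLOW(S) includes $ since S is the start symbol.
FOLLOW(C): in G::=false C then, C is followed by then with FIRST {then}. Thus FOLLOW(C) = {then}.
For C ::= read: FIRST(read) = {read}, so it goes in M[C, t] for t ∈ {read}.
For C ::= ε: FIRST(ε) = {ε}, so it goes in M[C, t] for t ∈ {}; since ε ∈ FIRST, also for every t ∈ FOLLOW(C) = {then}.
None of these place a production in M[C, $].

none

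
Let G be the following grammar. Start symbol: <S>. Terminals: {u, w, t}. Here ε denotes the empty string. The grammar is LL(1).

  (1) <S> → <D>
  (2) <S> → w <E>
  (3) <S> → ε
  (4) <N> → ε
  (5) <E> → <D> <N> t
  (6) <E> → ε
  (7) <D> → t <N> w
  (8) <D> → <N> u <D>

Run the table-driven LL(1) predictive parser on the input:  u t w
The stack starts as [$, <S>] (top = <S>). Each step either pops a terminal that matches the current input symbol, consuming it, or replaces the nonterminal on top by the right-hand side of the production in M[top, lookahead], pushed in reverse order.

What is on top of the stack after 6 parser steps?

<N>

step 1: stack=$ <S>  input=u t w $  — expand <S> → <D>
step 2: stack=$ <D>  input=u t w $  — expand <D> → <N> u <D>
step 3: stack=$ <D> u <N>  input=u t w $  — expand <N> → ε
step 4: stack=$ <D> u  input=u t w $  — match u
step 5: stack=$ <D>  input=t w $  — expand <D> → t <N> w
step 6: stack=$ w <N> t  input=t w $  — match t
Stack after step 6: $ w <N> (top = <N>).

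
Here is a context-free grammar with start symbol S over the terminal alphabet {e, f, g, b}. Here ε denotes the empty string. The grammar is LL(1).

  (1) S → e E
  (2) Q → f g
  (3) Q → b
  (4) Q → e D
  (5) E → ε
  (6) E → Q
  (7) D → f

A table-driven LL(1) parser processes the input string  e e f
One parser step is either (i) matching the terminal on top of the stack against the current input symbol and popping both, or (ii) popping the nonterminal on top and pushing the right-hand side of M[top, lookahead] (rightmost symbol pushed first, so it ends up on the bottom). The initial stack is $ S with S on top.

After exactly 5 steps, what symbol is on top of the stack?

     Stack  Input    Action
  1  $ S    e e f $  expand S → e E
  2  $ E e  e e f $  match e
  3  $ E    e f $    expand E → Q
  4  $ Q    e f $    expand Q → e D
  5  $ D e  e f $    match e
Stack after step 5: $ D (top = D).

D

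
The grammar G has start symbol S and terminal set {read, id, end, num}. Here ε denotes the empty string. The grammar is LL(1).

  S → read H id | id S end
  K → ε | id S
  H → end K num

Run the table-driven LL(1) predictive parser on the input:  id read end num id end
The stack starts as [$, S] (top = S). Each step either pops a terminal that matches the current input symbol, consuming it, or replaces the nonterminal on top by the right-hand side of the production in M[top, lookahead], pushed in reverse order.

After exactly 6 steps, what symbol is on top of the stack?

step 1: stack=$ S  input=id read end num id end $  — expand S → id S end
step 2: stack=$ end S id  input=id read end num id end $  — match id
step 3: stack=$ end S  input=read end num id end $  — expand S → read H id
step 4: stack=$ end id H read  input=read end num id end $  — match read
step 5: stack=$ end id H  input=end num id end $  — expand H → end K num
step 6: stack=$ end id num K end  input=end num id end $  — match end
Stack after step 6: $ end id num K (top = K).

K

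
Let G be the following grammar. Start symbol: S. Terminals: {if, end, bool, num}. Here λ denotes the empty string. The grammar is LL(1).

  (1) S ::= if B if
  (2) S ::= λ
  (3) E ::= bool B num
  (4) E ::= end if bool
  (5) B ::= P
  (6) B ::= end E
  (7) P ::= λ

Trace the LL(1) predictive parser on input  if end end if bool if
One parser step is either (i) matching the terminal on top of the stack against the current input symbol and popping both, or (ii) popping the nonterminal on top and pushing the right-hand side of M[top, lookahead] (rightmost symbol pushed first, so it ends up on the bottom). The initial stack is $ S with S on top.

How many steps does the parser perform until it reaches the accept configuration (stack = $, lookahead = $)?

step 1: stack=$ S  input=if end end if bool if $  — expand S ::= if B if
step 2: stack=$ if B if  input=if end end if bool if $  — match if
step 3: stack=$ if B  input=end end if bool if $  — expand B ::= end E
step 4: stack=$ if E end  input=end end if bool if $  — match end
step 5: stack=$ if E  input=end if bool if $  — expand E ::= end if bool
step 6: stack=$ if bool if end  input=end if bool if $  — match end
step 7: stack=$ if bool if  input=if bool if $  — match if
step 8: stack=$ if bool  input=bool if $  — match bool
step 9: stack=$ if  input=if $  — match if
Accept reached after 9 steps.

9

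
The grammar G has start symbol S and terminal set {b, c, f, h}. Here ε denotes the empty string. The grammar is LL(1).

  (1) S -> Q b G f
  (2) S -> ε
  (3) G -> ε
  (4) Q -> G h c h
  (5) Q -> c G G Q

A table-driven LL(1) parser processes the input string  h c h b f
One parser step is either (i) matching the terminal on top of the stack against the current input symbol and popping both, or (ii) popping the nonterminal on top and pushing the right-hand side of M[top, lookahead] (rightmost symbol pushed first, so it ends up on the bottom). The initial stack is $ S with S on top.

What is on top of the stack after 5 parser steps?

h

     Stack            Input        Action
  1  $ S              h c h b f $  expand S -> Q b G f
  2  $ f G b Q        h c h b f $  expand Q -> G h c h
  3  $ f G b h c h G  h c h b f $  expand G -> ε
  4  $ f G b h c h    h c h b f $  match h
  5  $ f G b h c      c h b f $    match c
Stack after step 5: $ f G b h (top = h).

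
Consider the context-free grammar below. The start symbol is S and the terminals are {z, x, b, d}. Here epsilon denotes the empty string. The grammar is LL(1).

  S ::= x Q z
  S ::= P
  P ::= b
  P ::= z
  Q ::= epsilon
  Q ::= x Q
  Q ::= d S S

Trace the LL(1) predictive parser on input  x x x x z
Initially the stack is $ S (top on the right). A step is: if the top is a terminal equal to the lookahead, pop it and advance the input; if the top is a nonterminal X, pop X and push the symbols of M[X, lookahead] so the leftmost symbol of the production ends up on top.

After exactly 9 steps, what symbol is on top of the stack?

     Stack    Input        Action
  1  $ S      x x x x z $  expand S ::= x Q z
  2  $ z Q x  x x x x z $  match x
  3  $ z Q    x x x z $    expand Q ::= x Q
  4  $ z Q x  x x x z $    match x
  5  $ z Q    x x z $      expand Q ::= x Q
  6  $ z Q x  x x z $      match x
  7  $ z Q    x z $        expand Q ::= x Q
  8  $ z Q x  x z $        match x
  9  $ z Q    z $          expand Q ::= epsilon
Stack after step 9: $ z (top = z).

z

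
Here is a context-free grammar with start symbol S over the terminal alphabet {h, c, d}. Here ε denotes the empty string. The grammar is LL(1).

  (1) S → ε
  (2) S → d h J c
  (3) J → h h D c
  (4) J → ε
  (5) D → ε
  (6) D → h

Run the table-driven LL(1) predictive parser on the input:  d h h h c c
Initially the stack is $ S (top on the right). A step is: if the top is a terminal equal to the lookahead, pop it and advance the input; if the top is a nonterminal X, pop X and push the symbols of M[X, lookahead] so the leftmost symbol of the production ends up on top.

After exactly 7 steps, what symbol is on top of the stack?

step 1: stack=$ S  input=d h h h c c $  — expand S → d h J c
step 2: stack=$ c J h d  input=d h h h c c $  — match d
step 3: stack=$ c J h  input=h h h c c $  — match h
step 4: stack=$ c J  input=h h c c $  — expand J → h h D c
step 5: stack=$ c c D h h  input=h h c c $  — match h
step 6: stack=$ c c D h  input=h c c $  — match h
step 7: stack=$ c c D  input=c c $  — expand D → ε
Stack after step 7: $ c c (top = c).

c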